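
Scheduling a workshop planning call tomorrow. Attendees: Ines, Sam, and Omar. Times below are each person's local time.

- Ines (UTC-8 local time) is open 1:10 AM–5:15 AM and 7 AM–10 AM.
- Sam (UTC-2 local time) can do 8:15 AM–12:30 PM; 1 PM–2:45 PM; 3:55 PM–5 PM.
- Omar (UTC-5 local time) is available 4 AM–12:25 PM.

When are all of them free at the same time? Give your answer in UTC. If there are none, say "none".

Ines in UTC: 09:10-13:15, 15:00-18:00 (add 8h to convert from UTC-8).
Sam in UTC: 10:15-14:30, 15:00-16:45, 17:55-19:00 (add 2h to convert from UTC-2).
Omar in UTC: 09:00-17:25 (add 5h to convert from UTC-5).
Ines ∩ Sam: 10:15-13:15, 15:00-16:45, 17:55-18:00.
Ines ∩ Sam ∩ Omar: 10:15-13:15, 15:00-16:45.

10:15-13:15, 15:00-16:45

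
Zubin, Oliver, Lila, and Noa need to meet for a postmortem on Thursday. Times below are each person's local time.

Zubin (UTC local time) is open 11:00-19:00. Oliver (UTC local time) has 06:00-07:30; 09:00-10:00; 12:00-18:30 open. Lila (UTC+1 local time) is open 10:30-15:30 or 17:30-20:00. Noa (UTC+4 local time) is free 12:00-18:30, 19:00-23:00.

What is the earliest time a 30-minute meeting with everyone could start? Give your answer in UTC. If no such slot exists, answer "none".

12:00

Zubin in UTC: 11:00-19:00.
Oliver in UTC: 06:00-07:30, 09:00-10:00, 12:00-18:30.
Lila in UTC: 09:30-14:30, 16:30-19:00 (subtract 1h to convert from UTC+1).
Noa in UTC: 08:00-14:30, 15:00-19:00 (subtract 4h to convert from UTC+4).
Zubin ∩ Oliver: 12:00-18:30.
Zubin ∩ Oliver ∩ Lila: 12:00-14:30, 16:30-18:30.
Zubin ∩ Oliver ∩ Lila ∩ Noa: 12:00-14:30, 16:30-18:30.
The first common window of at least 30 minutes is 12:00-14:30, so the earliest start is 12:00.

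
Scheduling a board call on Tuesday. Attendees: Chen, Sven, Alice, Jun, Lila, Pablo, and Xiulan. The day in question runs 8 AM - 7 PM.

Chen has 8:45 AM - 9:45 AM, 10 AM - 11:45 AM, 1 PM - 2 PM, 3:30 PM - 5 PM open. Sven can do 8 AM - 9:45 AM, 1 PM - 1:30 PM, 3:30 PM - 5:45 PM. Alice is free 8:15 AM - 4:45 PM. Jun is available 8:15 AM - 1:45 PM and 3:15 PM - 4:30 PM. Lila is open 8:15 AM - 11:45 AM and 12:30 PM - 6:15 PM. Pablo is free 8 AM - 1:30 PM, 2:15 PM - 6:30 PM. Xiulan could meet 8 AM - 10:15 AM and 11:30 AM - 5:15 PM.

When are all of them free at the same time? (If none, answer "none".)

Chen ∩ Sven: 08:45-09:45, 13:00-13:30, 15:30-17:00.
Chen ∩ Sven ∩ Alice: 08:45-09:45, 13:00-13:30, 15:30-16:45.
Chen ∩ Sven ∩ Alice ∩ Jun: 08:45-09:45, 13:00-13:30, 15:30-16:30.
Chen ∩ Sven ∩ Alice ∩ Jun ∩ Lila: 08:45-09:45, 13:00-13:30, 15:30-16:30.
Chen ∩ Sven ∩ Alice ∩ Jun ∩ Lila ∩ Pablo: 08:45-09:45, 13:00-13:30, 15:30-16:30.
Chen ∩ Sven ∩ Alice ∩ Jun ∩ Lila ∩ Pablo ∩ Xiulan: 08:45-09:45, 13:00-13:30, 15:30-16:30.
So the common availability across everyone is 08:45-09:45, 13:00-13:30, 15:30-16:30.

08:45-09:45, 13:00-13:30, 15:30-16:30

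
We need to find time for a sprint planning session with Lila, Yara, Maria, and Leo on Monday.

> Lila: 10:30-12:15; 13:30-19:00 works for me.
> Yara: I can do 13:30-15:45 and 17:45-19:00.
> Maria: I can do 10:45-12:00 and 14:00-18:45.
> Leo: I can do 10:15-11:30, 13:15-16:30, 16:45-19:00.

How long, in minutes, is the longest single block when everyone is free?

105

Lila ∩ Yara: 13:30-15:45, 17:45-19:00.
Lila ∩ Yara ∩ Maria: 14:00-15:45, 17:45-18:45.
Lila ∩ Yara ∩ Maria ∩ Leo: 14:00-15:45, 17:45-18:45.
Those are the intersection windows.
The longest is 14:00-15:45 at 105 minutes.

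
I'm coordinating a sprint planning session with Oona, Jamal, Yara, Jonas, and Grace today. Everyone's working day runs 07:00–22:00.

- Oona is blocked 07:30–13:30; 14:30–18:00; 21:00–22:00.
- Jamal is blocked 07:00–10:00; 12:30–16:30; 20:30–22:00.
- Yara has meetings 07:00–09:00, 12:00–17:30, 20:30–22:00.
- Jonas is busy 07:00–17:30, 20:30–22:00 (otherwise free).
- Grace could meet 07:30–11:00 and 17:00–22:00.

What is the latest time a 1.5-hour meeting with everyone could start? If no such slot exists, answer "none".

19:00

Oona free: 07:00-07:30, 13:30-14:30, 18:00-21:00 (invert busy blocks within the working day).
Jamal free: 10:00-12:30, 16:30-20:30 (invert busy blocks within the working day).
Yara free: 09:00-12:00, 17:30-20:30 (invert busy blocks within the working day).
Jonas free: 17:30-20:30 (invert busy blocks within the working day).
Grace free: 07:30-11:00, 17:00-22:00.
Oona ∩ Jamal: 18:00-20:30.
Oona ∩ Jamal ∩ Yara: 18:00-20:30.
Oona ∩ Jamal ∩ Yara ∩ Jonas: 18:00-20:30.
Oona ∩ Jamal ∩ Yara ∩ Jonas ∩ Grace: 18:00-20:30.
The last common window of at least 90 minutes is 18:00-20:30; a 90-minute meeting can start as late as 19:00 and still end by 20:30.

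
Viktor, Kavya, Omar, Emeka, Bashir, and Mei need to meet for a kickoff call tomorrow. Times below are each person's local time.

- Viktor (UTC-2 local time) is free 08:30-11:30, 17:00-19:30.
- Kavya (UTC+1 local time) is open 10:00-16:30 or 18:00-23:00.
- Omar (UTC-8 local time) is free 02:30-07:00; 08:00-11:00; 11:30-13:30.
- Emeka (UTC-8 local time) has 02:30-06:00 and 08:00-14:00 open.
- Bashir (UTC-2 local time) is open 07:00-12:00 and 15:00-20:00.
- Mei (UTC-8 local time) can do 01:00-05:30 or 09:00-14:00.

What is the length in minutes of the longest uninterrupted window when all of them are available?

180

Viktor in UTC: 10:30-13:30, 19:00-21:30 (add 2h to convert from UTC-2).
Kavya in UTC: 09:00-15:30, 17:00-22:00 (subtract 1h to convert from UTC+1).
Omar in UTC: 10:30-15:00, 16:00-19:00, 19:30-21:30 (add 8h to convert from UTC-8).
Emeka in UTC: 10:30-14:00, 16:00-22:00 (add 8h to convert from UTC-8).
Bashir in UTC: 09:00-14:00, 17:00-22:00 (add 2h to convert from UTC-2).
Mei in UTC: 09:00-13:30, 17:00-22:00 (add 8h to convert from UTC-8).
Viktor ∩ Kavya: 10:30-13:30, 19:00-21:30.
Viktor ∩ Kavya ∩ Omar: 10:30-13:30, 19:30-21:30.
Viktor ∩ Kavya ∩ Omar ∩ Emeka: 10:30-13:30, 19:30-21:30.
Viktor ∩ Kavya ∩ Omar ∩ Emeka ∩ Bashir: 10:30-13:30, 19:30-21:30.
Viktor ∩ Kavya ∩ Omar ∩ Emeka ∩ Bashir ∩ Mei: 10:30-13:30, 19:30-21:30.
The longest is 10:30-13:30 at 180 minutes.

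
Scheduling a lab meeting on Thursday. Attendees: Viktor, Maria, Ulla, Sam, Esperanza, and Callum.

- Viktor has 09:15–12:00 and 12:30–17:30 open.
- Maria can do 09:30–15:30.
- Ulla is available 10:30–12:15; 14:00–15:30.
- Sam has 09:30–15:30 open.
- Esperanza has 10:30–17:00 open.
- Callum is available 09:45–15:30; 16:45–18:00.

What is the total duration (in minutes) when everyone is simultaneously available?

180

Viktor ∩ Maria: 09:30-12:00, 12:30-15:30.
Viktor ∩ Maria ∩ Ulla: 10:30-12:00, 14:00-15:30.
Viktor ∩ Maria ∩ Ulla ∩ Sam: 10:30-12:00, 14:00-15:30.
Viktor ∩ Maria ∩ Ulla ∩ Sam ∩ Esperanza: 10:30-12:00, 14:00-15:30.
Viktor ∩ Maria ∩ Ulla ∩ Sam ∩ Esperanza ∩ Callum: 10:30-12:00, 14:00-15:30.
Summing the common windows: 90 + 90 = 180 minutes.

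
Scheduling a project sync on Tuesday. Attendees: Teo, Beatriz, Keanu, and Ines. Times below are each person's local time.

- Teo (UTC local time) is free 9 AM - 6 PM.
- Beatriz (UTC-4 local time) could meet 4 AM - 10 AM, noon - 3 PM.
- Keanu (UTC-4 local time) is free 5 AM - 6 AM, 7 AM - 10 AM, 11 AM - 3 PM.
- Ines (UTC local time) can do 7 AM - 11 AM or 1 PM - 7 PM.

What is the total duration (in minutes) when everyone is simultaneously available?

240

Teo in UTC: 09:00-18:00.
Beatriz in UTC: 08:00-14:00, 16:00-19:00 (add 4h to convert from UTC-4).
Keanu in UTC: 09:00-10:00, 11:00-14:00, 15:00-19:00 (add 4h to convert from UTC-4).
Ines in UTC: 07:00-11:00, 13:00-19:00.
Teo ∩ Beatriz: 09:00-14:00, 16:00-18:00.
Teo ∩ Beatriz ∩ Keanu: 09:00-10:00, 11:00-14:00, 16:00-18:00.
Teo ∩ Beatriz ∩ Keanu ∩ Ines: 09:00-10:00, 13:00-14:00, 16:00-18:00.
Summing the common windows: 60 + 60 + 120 = 240 minutes.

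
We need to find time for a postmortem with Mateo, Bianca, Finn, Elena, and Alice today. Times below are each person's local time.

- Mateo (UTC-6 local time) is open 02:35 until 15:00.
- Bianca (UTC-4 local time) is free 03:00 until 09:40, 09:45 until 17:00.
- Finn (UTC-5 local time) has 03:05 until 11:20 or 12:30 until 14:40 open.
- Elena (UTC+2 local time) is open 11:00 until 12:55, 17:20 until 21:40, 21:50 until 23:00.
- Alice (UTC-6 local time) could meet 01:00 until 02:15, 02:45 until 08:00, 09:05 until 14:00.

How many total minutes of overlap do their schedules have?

305

Mateo in UTC: 08:35-21:00 (add 6h to convert from UTC-6).
Bianca in UTC: 07:00-13:40, 13:45-21:00 (add 4h to convert from UTC-4).
Finn in UTC: 08:05-16:20, 17:30-19:40 (add 5h to convert from UTC-5).
Elena in UTC: 09:00-10:55, 15:20-19:40, 19:50-21:00 (subtract 2h to convert from UTC+2).
Alice in UTC: 07:00-08:15, 08:45-14:00, 15:05-20:00 (add 6h to convert from UTC-6).
Mateo ∩ Bianca: 08:35-13:40, 13:45-21:00.
Mateo ∩ Bianca ∩ Finn: 08:35-13:40, 13:45-16:20, 17:30-19:40.
Mateo ∩ Bianca ∩ Finn ∩ Elena: 09:00-10:55, 15:20-16:20, 17:30-19:40.
Mateo ∩ Bianca ∩ Finn ∩ Elena ∩ Alice: 09:00-10:55, 15:20-16:20, 17:30-19:40.
Those are the intersection windows.
Summing the common windows: 115 + 60 + 130 = 305 minutes.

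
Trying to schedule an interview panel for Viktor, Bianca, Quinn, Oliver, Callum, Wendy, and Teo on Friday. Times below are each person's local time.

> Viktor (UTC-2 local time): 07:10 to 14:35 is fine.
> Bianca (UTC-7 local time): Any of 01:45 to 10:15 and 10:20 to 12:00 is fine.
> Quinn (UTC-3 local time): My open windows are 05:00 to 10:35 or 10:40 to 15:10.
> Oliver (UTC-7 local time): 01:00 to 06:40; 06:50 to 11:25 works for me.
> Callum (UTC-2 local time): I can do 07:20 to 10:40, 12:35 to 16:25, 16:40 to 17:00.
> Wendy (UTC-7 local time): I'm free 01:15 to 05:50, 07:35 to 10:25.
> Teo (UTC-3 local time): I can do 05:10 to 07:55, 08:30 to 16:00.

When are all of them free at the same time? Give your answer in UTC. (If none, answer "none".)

Viktor in UTC: 09:10-16:35 (add 2h to convert from UTC-2).
Bianca in UTC: 08:45-17:15, 17:20-19:00 (add 7h to convert from UTC-7).
Quinn in UTC: 08:00-13:35, 13:40-18:10 (add 3h to convert from UTC-3).
Oliver in UTC: 08:00-13:40, 13:50-18:25 (add 7h to convert from UTC-7).
Callum in UTC: 09:20-12:40, 14:35-18:25, 18:40-19:00 (add 2h to convert from UTC-2).
Wendy in UTC: 08:15-12:50, 14:35-17:25 (add 7h to convert from UTC-7).
Teo in UTC: 08:10-10:55, 11:30-19:00 (add 3h to convert from UTC-3).
Viktor ∩ Bianca: 09:10-16:35.
Viktor ∩ Bianca ∩ Quinn: 09:10-13:35, 13:40-16:35.
Viktor ∩ Bianca ∩ Quinn ∩ Oliver: 09:10-13:35, 13:50-16:35.
Viktor ∩ Bianca ∩ Quinn ∩ Oliver ∩ Callum: 09:20-12:40, 14:35-16:35.
Viktor ∩ Bianca ∩ Quinn ∩ Oliver ∩ Callum ∩ Wendy: 09:20-12:40, 14:35-16:35.
Viktor ∩ Bianca ∩ Quinn ∩ Oliver ∩ Callum ∩ Wendy ∩ Teo: 09:20-10:55, 11:30-12:40, 14:35-16:35.
So the common availability across everyone is 09:20-10:55, 11:30-12:40, 14:35-16:35.

09:20-10:55, 11:30-12:40, 14:35-16:35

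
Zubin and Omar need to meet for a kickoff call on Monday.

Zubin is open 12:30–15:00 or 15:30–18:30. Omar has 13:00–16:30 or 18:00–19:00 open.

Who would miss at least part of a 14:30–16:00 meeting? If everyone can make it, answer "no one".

Zubin

Zubin: not fully free for 14:30-16:00. Omar: free for 14:30-16:00.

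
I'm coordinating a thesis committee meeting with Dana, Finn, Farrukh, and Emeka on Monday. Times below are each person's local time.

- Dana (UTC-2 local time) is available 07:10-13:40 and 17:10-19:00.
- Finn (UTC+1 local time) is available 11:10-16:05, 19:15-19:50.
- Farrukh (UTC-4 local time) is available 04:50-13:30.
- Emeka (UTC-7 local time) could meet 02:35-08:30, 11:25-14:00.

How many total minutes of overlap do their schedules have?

Dana in UTC: 09:10-15:40, 19:10-21:00 (add 2h to convert from UTC-2).
Finn in UTC: 10:10-15:05, 18:15-18:50 (subtract 1h to convert from UTC+1).
Farrukh in UTC: 08:50-17:30 (add 4h to convert from UTC-4).
Emeka in UTC: 09:35-15:30, 18:25-21:00 (add 7h to convert from UTC-7).
Dana ∩ Finn: 10:10-15:05.
Dana ∩ Finn ∩ Farrukh: 10:10-15:05.
Dana ∩ Finn ∩ Farrukh ∩ Emeka: 10:10-15:05.
That's a single block of 295 minutes.

295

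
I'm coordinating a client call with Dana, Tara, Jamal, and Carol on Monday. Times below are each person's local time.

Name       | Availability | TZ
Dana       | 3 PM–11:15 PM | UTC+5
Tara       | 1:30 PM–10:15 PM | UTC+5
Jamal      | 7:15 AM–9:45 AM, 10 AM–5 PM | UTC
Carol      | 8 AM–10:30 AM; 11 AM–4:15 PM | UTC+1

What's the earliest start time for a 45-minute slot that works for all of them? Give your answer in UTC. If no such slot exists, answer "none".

10:00

Dana in UTC: 10:00-18:15 (subtract 5h to convert from UTC+5).
Tara in UTC: 08:30-17:15 (subtract 5h to convert from UTC+5).
Jamal in UTC: 07:15-09:45, 10:00-17:00.
Carol in UTC: 07:00-09:30, 10:00-15:15 (subtract 1h to convert from UTC+1).
Dana ∩ Tara: 10:00-17:15.
Dana ∩ Tara ∩ Jamal: 10:00-17:00.
Dana ∩ Tara ∩ Jamal ∩ Carol: 10:00-15:15.
The first common window of at least 45 minutes is 10:00-15:15, so the earliest start is 10:00.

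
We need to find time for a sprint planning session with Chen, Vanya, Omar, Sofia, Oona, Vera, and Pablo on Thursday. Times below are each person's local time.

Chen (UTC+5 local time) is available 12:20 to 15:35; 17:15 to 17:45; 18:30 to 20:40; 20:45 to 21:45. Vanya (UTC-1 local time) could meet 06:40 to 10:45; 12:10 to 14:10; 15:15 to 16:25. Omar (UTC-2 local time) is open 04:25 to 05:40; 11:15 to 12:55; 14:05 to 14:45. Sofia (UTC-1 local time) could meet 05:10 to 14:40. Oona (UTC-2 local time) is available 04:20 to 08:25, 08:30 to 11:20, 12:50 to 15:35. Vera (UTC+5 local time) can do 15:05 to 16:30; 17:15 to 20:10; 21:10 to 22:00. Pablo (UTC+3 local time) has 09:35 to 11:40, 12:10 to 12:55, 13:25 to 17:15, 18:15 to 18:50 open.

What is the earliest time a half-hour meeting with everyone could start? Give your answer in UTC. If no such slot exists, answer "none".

none

Chen in UTC: 07:20-10:35, 12:15-12:45, 13:30-15:40, 15:45-16:45 (subtract 5h to convert from UTC+5).
Vanya in UTC: 07:40-11:45, 13:10-15:10, 16:15-17:25 (add 1h to convert from UTC-1).
Omar in UTC: 06:25-07:40, 13:15-14:55, 16:05-16:45 (add 2h to convert from UTC-2).
Sofia in UTC: 06:10-15:40 (add 1h to convert from UTC-1).
Oona in UTC: 06:20-10:25, 10:30-13:20, 14:50-17:35 (add 2h to convert from UTC-2).
Vera in UTC: 10:05-11:30, 12:15-15:10, 16:10-17:00 (subtract 5h to convert from UTC+5).
Pablo in UTC: 06:35-08:40, 09:10-09:55, 10:25-14:15, 15:15-15:50 (subtract 3h to convert from UTC+3).
Chen ∩ Vanya: 07:40-10:35, 13:30-15:10, 16:15-16:45.
Chen ∩ Vanya ∩ Omar: 13:30-14:55, 16:15-16:45.
Chen ∩ Vanya ∩ Omar ∩ Sofia: 13:30-14:55.
Chen ∩ Vanya ∩ Omar ∩ Sofia ∩ Oona: 14:50-14:55.
Chen ∩ Vanya ∩ Omar ∩ Sofia ∩ Oona ∩ Vera: 14:50-14:55.
Chen ∩ Vanya ∩ Omar ∩ Sofia ∩ Oona ∩ Vera ∩ Pablo: ∅.
There is no time when everyone is free.
No common window is at least 30 minutes long.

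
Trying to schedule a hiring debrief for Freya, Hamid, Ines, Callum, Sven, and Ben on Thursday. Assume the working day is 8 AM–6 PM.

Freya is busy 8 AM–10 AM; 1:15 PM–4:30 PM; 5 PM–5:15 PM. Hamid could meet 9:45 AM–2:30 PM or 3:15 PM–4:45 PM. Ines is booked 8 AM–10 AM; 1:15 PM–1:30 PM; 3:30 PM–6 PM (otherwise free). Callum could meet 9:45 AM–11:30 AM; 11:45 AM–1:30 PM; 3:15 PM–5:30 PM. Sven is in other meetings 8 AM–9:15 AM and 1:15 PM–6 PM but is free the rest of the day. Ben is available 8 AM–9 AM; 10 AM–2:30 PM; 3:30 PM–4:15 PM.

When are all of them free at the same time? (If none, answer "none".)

Freya free: 10:00-13:15, 16:30-17:00, 17:15-18:00 (invert busy blocks within the working day).
Hamid free: 09:45-14:30, 15:15-16:45.
Ines free: 10:00-13:15, 13:30-15:30 (invert busy blocks within the working day).
Callum free: 09:45-11:30, 11:45-13:30, 15:15-17:30.
Sven free: 09:15-13:15 (invert busy blocks within the working day).
Ben free: 08:00-09:00, 10:00-14:30, 15:30-16:15.
Freya ∩ Hamid: 10:00-13:15, 16:30-16:45.
Freya ∩ Hamid ∩ Ines: 10:00-13:15.
Freya ∩ Hamid ∩ Ines ∩ Callum: 10:00-11:30, 11:45-13:15.
Freya ∩ Hamid ∩ Ines ∩ Callum ∩ Sven: 10:00-11:30, 11:45-13:15.
Freya ∩ Hamid ∩ Ines ∩ Callum ∩ Sven ∩ Ben: 10:00-11:30, 11:45-13:15.

10:00-11:30, 11:45-13:15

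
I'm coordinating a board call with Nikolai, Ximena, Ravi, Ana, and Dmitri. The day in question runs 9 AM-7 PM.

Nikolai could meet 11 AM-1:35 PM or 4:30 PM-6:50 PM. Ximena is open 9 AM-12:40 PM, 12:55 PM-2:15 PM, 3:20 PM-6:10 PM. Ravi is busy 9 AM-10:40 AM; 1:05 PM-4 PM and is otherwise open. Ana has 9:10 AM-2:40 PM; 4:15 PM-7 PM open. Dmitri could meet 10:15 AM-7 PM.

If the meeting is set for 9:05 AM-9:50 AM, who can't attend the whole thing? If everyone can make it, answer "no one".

Ana, Dmitri, Nikolai, Ravi

Nikolai free: 11:00-13:35, 16:30-18:50.
Ximena free: 09:00-12:40, 12:55-14:15, 15:20-18:10.
Ravi free: 10:40-13:05, 16:00-19:00 (invert busy blocks within the working day).
Ana free: 09:10-14:40, 16:15-19:00.
Dmitri free: 10:15-19:00.
Nikolai: not fully free for 09:05-09:50. Ximena: free for 09:05-09:50. Ravi: not fully free for 09:05-09:50. Ana: not fully free for 09:05-09:50. Dmitri: not fully free for 09:05-09:50.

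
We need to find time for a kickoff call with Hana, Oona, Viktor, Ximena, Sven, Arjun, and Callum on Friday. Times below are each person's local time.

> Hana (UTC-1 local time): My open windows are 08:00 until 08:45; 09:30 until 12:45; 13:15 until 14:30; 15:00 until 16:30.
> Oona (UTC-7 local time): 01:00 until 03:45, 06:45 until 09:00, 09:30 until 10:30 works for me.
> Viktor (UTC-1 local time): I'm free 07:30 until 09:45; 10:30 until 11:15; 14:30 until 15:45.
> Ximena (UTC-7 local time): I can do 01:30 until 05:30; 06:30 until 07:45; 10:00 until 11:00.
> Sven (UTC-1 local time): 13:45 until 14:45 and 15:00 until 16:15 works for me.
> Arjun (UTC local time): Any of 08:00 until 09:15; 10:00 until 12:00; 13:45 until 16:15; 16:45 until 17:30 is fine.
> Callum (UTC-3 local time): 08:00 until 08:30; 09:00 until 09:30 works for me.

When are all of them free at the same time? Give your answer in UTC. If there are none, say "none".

Hana in UTC: 09:00-09:45, 10:30-13:45, 14:15-15:30, 16:00-17:30 (add 1h to convert from UTC-1).
Oona in UTC: 08:00-10:45, 13:45-16:00, 16:30-17:30 (add 7h to convert from UTC-7).
Viktor in UTC: 08:30-10:45, 11:30-12:15, 15:30-16:45 (add 1h to convert from UTC-1).
Ximena in UTC: 08:30-12:30, 13:30-14:45, 17:00-18:00 (add 7h to convert from UTC-7).
Sven in UTC: 14:45-15:45, 16:00-17:15 (add 1h to convert from UTC-1).
Arjun in UTC: 08:00-09:15, 10:00-12:00, 13:45-16:15, 16:45-17:30.
Callum in UTC: 11:00-11:30, 12:00-12:30 (add 3h to convert from UTC-3).
Hana ∩ Oona: 09:00-09:45, 10:30-10:45, 14:15-15:30, 16:30-17:30.
Hana ∩ Oona ∩ Viktor: 09:00-09:45, 10:30-10:45, 16:30-16:45.
Hana ∩ Oona ∩ Viktor ∩ Ximena: 09:00-09:45, 10:30-10:45.
Hana ∩ Oona ∩ Viktor ∩ Ximena ∩ Sven: ∅.
Hana ∩ Oona ∩ Viktor ∩ Ximena ∩ Sven ∩ Arjun: ∅.
Hana ∩ Oona ∩ Viktor ∩ Ximena ∩ Sven ∩ Arjun ∩ Callum: ∅.
There is no time when everyone is free.

none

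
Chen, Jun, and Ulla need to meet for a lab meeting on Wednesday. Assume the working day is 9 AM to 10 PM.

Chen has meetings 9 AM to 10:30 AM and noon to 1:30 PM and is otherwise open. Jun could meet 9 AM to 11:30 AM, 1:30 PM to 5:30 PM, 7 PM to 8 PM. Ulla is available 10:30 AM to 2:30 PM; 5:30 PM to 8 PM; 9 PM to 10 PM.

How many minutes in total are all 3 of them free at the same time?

Chen free: 10:30-12:00, 13:30-22:00 (invert busy blocks within the working day).
Jun free: 09:00-11:30, 13:30-17:30, 19:00-20:00.
Ulla free: 10:30-14:30, 17:30-20:00, 21:00-22:00.
Chen ∩ Jun: 10:30-11:30, 13:30-17:30, 19:00-20:00.
Chen ∩ Jun ∩ Ulla: 10:30-11:30, 13:30-14:30, 19:00-20:00.
Summing the common windows: 60 + 60 + 60 = 180 minutes.

180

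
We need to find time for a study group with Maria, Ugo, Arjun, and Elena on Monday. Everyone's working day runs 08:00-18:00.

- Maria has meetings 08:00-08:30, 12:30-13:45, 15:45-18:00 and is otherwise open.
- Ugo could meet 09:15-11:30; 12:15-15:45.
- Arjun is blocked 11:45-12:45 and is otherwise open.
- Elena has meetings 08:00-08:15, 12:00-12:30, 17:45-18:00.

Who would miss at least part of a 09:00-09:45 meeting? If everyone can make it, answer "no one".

Maria free: 08:30-12:30, 13:45-15:45 (invert busy blocks within the working day).
Ugo free: 09:15-11:30, 12:15-15:45.
Arjun free: 08:00-11:45, 12:45-18:00 (invert busy blocks within the working day).
Elena free: 08:15-12:00, 12:30-17:45 (invert busy blocks within the working day).
Maria: free for 09:00-09:45. Ugo: not fully free for 09:00-09:45. Arjun: free for 09:00-09:45. Elena: free for 09:00-09:45.

Ugo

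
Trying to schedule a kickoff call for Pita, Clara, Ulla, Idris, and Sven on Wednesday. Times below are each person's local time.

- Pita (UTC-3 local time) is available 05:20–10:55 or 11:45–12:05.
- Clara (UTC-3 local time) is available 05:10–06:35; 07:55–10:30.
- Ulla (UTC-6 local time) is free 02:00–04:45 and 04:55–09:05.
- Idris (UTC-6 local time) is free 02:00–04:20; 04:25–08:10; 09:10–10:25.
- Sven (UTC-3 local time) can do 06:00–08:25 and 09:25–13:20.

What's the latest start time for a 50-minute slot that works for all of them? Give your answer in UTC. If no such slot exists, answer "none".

12:40

Pita in UTC: 08:20-13:55, 14:45-15:05 (add 3h to convert from UTC-3).
Clara in UTC: 08:10-09:35, 10:55-13:30 (add 3h to convert from UTC-3).
Ulla in UTC: 08:00-10:45, 10:55-15:05 (add 6h to convert from UTC-6).
Idris in UTC: 08:00-10:20, 10:25-14:10, 15:10-16:25 (add 6h to convert from UTC-6).
Sven in UTC: 09:00-11:25, 12:25-16:20 (add 3h to convert from UTC-3).
Pita ∩ Clara: 08:20-09:35, 10:55-13:30.
Pita ∩ Clara ∩ Ulla: 08:20-09:35, 10:55-13:30.
Pita ∩ Clara ∩ Ulla ∩ Idris: 08:20-09:35, 10:55-13:30.
Pita ∩ Clara ∩ Ulla ∩ Idris ∩ Sven: 09:00-09:35, 10:55-11:25, 12:25-13:30.
The last common window of at least 50 minutes is 12:25-13:30; a 50-minute meeting can start as late as 12:40 and still end by 13:30.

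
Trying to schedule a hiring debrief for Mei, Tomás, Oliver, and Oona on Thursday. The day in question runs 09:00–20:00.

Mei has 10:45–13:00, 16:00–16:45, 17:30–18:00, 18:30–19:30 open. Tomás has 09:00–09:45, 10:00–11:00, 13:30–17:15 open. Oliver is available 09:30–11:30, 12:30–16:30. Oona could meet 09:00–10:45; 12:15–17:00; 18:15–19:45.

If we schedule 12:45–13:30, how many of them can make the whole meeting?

2

Oliver and Oona can make the full 12:45-13:30 slot — that's 2.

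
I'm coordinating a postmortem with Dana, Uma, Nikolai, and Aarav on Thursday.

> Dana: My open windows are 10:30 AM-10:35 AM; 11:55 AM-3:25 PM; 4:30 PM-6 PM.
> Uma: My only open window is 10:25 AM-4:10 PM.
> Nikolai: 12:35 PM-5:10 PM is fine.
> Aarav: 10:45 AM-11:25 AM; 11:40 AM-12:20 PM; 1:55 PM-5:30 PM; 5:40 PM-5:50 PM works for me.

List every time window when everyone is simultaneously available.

Dana ∩ Uma: 10:30-10:35, 11:55-15:25.
Dana ∩ Uma ∩ Nikolai: 12:35-15:25.
Dana ∩ Uma ∩ Nikolai ∩ Aarav: 13:55-15:25.

13:55-15:25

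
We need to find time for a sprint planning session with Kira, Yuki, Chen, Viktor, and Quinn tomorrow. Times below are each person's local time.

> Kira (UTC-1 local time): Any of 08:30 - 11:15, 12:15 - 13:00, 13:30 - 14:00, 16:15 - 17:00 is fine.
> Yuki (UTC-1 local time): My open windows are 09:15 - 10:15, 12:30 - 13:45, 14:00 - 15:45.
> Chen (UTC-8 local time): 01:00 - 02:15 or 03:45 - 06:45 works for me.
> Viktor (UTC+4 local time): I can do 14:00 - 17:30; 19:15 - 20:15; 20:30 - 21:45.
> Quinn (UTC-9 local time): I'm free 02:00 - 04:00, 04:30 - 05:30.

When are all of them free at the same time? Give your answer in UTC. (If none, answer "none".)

Kira in UTC: 09:30-12:15, 13:15-14:00, 14:30-15:00, 17:15-18:00 (add 1h to convert from UTC-1).
Yuki in UTC: 10:15-11:15, 13:30-14:45, 15:00-16:45 (add 1h to convert from UTC-1).
Chen in UTC: 09:00-10:15, 11:45-14:45 (add 8h to convert from UTC-8).
Viktor in UTC: 10:00-13:30, 15:15-16:15, 16:30-17:45 (subtract 4h to convert from UTC+4).
Quinn in UTC: 11:00-13:00, 13:30-14:30 (add 9h to convert from UTC-9).
Kira ∩ Yuki: 10:15-11:15, 13:30-14:00, 14:30-14:45.
Kira ∩ Yuki ∩ Chen: 13:30-14:00, 14:30-14:45.
Kira ∩ Yuki ∩ Chen ∩ Viktor: ∅.
Kira ∩ Yuki ∩ Chen ∩ Viktor ∩ Quinn: ∅.
There is no time when everyone is free.

none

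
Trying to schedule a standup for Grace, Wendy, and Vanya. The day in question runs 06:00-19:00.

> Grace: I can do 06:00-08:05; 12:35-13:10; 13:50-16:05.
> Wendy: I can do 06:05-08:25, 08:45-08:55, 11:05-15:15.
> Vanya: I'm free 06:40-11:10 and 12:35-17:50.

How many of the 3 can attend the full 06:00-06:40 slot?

1

Grace can make the full 06:00-06:40 slot — that's 1.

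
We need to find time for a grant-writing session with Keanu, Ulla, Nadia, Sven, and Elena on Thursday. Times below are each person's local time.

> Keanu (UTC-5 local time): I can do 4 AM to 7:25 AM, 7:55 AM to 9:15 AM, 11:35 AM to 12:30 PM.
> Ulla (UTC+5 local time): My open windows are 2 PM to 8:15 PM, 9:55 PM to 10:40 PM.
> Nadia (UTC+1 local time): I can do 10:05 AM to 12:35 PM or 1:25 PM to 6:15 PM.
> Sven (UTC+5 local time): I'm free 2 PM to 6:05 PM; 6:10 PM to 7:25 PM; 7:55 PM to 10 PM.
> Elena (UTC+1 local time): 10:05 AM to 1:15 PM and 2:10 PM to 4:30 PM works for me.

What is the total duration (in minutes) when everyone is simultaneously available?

Keanu in UTC: 09:00-12:25, 12:55-14:15, 16:35-17:30 (add 5h to convert from UTC-5).
Ulla in UTC: 09:00-15:15, 16:55-17:40 (subtract 5h to convert from UTC+5).
Nadia in UTC: 09:05-11:35, 12:25-17:15 (subtract 1h to convert from UTC+1).
Sven in UTC: 09:00-13:05, 13:10-14:25, 14:55-17:00 (subtract 5h to convert from UTC+5).
Elena in UTC: 09:05-12:15, 13:10-15:30 (subtract 1h to convert from UTC+1).
Keanu ∩ Ulla: 09:00-12:25, 12:55-14:15, 16:55-17:30.
Keanu ∩ Ulla ∩ Nadia: 09:05-11:35, 12:55-14:15, 16:55-17:15.
Keanu ∩ Ulla ∩ Nadia ∩ Sven: 09:05-11:35, 12:55-13:05, 13:10-14:15, 16:55-17:00.
Keanu ∩ Ulla ∩ Nadia ∩ Sven ∩ Elena: 09:05-11:35, 13:10-14:15.
Summing the common windows: 150 + 65 = 215 minutes.

215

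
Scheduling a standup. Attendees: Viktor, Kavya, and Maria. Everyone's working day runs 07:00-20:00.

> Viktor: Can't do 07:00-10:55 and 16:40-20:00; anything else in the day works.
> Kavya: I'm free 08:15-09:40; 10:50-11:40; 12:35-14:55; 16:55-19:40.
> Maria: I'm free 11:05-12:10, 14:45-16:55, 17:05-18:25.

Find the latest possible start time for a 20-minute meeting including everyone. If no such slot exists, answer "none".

Viktor free: 10:55-16:40 (invert busy blocks within the working day).
Kavya free: 08:15-09:40, 10:50-11:40, 12:35-14:55, 16:55-19:40.
Maria free: 11:05-12:10, 14:45-16:55, 17:05-18:25.
Viktor ∩ Kavya: 10:55-11:40, 12:35-14:55.
Viktor ∩ Kavya ∩ Maria: 11:05-11:40, 14:45-14:55.
The last common window of at least 20 minutes is 11:05-11:40; a 20-minute meeting can start as late as 11:20 and still end by 11:40.

11:20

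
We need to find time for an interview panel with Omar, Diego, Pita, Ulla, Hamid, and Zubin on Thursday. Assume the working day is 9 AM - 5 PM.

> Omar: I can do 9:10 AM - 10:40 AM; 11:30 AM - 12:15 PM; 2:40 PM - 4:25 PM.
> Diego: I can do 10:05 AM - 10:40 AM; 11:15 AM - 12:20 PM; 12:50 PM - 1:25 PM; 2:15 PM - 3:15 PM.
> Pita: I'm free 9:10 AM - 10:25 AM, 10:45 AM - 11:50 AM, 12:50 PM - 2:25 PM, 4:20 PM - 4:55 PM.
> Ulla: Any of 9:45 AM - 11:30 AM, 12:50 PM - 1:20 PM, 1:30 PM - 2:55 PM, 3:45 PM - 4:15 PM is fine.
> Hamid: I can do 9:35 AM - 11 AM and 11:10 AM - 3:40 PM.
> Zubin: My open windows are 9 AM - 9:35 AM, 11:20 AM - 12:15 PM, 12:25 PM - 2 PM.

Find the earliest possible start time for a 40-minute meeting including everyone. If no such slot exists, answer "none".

none

Omar ∩ Diego: 10:05-10:40, 11:30-12:15, 14:40-15:15.
Omar ∩ Diego ∩ Pita: 10:05-10:25, 11:30-11:50.
Omar ∩ Diego ∩ Pita ∩ Ulla: 10:05-10:25.
Omar ∩ Diego ∩ Pita ∩ Ulla ∩ Hamid: 10:05-10:25.
Omar ∩ Diego ∩ Pita ∩ Ulla ∩ Hamid ∩ Zubin: ∅.
There is no time when everyone is free.
No common window is at least 40 minutes long.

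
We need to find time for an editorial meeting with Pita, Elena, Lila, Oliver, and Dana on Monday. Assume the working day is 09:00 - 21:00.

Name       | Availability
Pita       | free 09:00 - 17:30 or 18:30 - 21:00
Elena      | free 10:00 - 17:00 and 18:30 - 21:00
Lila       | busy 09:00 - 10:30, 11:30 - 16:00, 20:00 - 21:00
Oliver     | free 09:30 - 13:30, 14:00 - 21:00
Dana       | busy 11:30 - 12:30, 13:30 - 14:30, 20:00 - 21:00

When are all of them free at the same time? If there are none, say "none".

10:30-11:30, 16:00-17:00, 18:30-20:00

Pita free: 09:00-17:30, 18:30-21:00.
Elena free: 10:00-17:00, 18:30-21:00.
Lila free: 10:30-11:30, 16:00-20:00 (invert busy blocks within the working day).
Oliver free: 09:30-13:30, 14:00-21:00.
Dana free: 09:00-11:30, 12:30-13:30, 14:30-20:00 (invert busy blocks within the working day).
Pita ∩ Elena: 10:00-17:00, 18:30-21:00.
Pita ∩ Elena ∩ Lila: 10:30-11:30, 16:00-17:00, 18:30-20:00.
Pita ∩ Elena ∩ Lila ∩ Oliver: 10:30-11:30, 16:00-17:00, 18:30-20:00.
Pita ∩ Elena ∩ Lila ∩ Oliver ∩ Dana: 10:30-11:30, 16:00-17:00, 18:30-20:00.
Those are the intersection windows.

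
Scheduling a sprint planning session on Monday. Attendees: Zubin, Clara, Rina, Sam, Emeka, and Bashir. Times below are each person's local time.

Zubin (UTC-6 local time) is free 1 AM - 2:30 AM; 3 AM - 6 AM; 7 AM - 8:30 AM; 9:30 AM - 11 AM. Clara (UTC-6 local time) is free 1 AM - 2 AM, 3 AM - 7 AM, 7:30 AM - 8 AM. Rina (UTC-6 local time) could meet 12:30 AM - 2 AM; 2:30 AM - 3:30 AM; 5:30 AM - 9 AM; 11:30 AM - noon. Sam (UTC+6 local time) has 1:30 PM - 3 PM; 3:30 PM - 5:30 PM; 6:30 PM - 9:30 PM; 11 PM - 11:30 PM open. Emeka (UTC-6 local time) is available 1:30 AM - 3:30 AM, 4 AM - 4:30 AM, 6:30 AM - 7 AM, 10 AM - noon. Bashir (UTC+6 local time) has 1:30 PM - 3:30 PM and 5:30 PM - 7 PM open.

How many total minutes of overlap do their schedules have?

30

Zubin in UTC: 07:00-08:30, 09:00-12:00, 13:00-14:30, 15:30-17:00 (add 6h to convert from UTC-6).
Clara in UTC: 07:00-08:00, 09:00-13:00, 13:30-14:00 (add 6h to convert from UTC-6).
Rina in UTC: 06:30-08:00, 08:30-09:30, 11:30-15:00, 17:30-18:00 (add 6h to convert from UTC-6).
Sam in UTC: 07:30-09:00, 09:30-11:30, 12:30-15:30, 17:00-17:30 (subtract 6h to convert from UTC+6).
Emeka in UTC: 07:30-09:30, 10:00-10:30, 12:30-13:00, 16:00-18:00 (add 6h to convert from UTC-6).
Bashir in UTC: 07:30-09:30, 11:30-13:00 (subtract 6h to convert from UTC+6).
Zubin ∩ Clara: 07:00-08:00, 09:00-12:00, 13:30-14:00.
Zubin ∩ Clara ∩ Rina: 07:00-08:00, 09:00-09:30, 11:30-12:00, 13:30-14:00.
Zubin ∩ Clara ∩ Rina ∩ Sam: 07:30-08:00, 13:30-14:00.
Zubin ∩ Clara ∩ Rina ∩ Sam ∩ Emeka: 07:30-08:00.
Zubin ∩ Clara ∩ Rina ∩ Sam ∩ Emeka ∩ Bashir: 07:30-08:00.
That's a single block of 30 minutes.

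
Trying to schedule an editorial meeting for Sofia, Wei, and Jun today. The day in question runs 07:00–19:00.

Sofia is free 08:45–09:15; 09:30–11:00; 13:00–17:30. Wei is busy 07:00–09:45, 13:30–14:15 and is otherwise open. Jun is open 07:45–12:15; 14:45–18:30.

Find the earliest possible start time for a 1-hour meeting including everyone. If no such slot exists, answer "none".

09:45

Sofia free: 08:45-09:15, 09:30-11:00, 13:00-17:30.
Wei free: 09:45-13:30, 14:15-19:00 (invert busy blocks within the working day).
Jun free: 07:45-12:15, 14:45-18:30.
Sofia ∩ Wei: 09:45-11:00, 13:00-13:30, 14:15-17:30.
Sofia ∩ Wei ∩ Jun: 09:45-11:00, 14:45-17:30.
So the common availability across everyone is 09:45-11:00, 14:45-17:30.
The first common window of at least 60 minutes is 09:45-11:00, so the earliest start is 09:45.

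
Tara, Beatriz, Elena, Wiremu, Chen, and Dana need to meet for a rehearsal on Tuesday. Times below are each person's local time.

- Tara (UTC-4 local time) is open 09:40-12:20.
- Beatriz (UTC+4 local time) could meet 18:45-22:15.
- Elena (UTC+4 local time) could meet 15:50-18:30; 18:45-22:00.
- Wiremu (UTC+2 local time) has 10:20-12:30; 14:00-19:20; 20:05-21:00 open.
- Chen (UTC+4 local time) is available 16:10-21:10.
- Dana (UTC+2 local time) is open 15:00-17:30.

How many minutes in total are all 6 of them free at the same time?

45

Tara in UTC: 13:40-16:20 (add 4h to convert from UTC-4).
Beatriz in UTC: 14:45-18:15 (subtract 4h to convert from UTC+4).
Elena in UTC: 11:50-14:30, 14:45-18:00 (subtract 4h to convert from UTC+4).
Wiremu in UTC: 08:20-10:30, 12:00-17:20, 18:05-19:00 (subtract 2h to convert from UTC+2).
Chen in UTC: 12:10-17:10 (subtract 4h to convert from UTC+4).
Dana in UTC: 13:00-15:30 (subtract 2h to convert from UTC+2).
Tara ∩ Beatriz: 14:45-16:20.
Tara ∩ Beatriz ∩ Elena: 14:45-16:20.
Tara ∩ Beatriz ∩ Elena ∩ Wiremu: 14:45-16:20.
Tara ∩ Beatriz ∩ Elena ∩ Wiremu ∩ Chen: 14:45-16:20.
Tara ∩ Beatriz ∩ Elena ∩ Wiremu ∩ Chen ∩ Dana: 14:45-15:30.
So the common availability across everyone is 14:45-15:30.
That's a single block of 45 minutes.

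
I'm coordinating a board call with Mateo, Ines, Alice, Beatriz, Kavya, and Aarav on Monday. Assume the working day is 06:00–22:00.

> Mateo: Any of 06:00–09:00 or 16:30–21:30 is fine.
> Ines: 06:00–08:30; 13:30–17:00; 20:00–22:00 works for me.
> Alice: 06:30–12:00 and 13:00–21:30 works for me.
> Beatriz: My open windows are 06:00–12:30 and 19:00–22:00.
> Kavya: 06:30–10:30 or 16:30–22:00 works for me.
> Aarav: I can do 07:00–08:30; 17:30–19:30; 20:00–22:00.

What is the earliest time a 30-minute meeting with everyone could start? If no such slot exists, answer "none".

Mateo ∩ Ines: 06:00-08:30, 16:30-17:00, 20:00-21:30.
Mateo ∩ Ines ∩ Alice: 06:30-08:30, 16:30-17:00, 20:00-21:30.
Mateo ∩ Ines ∩ Alice ∩ Beatriz: 06:30-08:30, 20:00-21:30.
Mateo ∩ Ines ∩ Alice ∩ Beatriz ∩ Kavya: 06:30-08:30, 20:00-21:30.
Mateo ∩ Ines ∩ Alice ∩ Beatriz ∩ Kavya ∩ Aarav: 07:00-08:30, 20:00-21:30.
The first common window of at least 30 minutes is 07:00-08:30, so the earliest start is 07:00.

07:00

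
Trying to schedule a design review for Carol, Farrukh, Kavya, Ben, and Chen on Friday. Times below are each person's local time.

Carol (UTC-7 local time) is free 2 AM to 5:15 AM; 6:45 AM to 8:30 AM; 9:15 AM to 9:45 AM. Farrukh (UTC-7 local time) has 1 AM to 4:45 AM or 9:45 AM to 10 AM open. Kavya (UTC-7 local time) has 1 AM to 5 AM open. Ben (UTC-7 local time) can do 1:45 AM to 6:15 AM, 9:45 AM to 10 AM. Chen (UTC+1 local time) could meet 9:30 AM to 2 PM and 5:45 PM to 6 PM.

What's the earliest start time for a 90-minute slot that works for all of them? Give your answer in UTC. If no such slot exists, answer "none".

09:00

Carol in UTC: 09:00-12:15, 13:45-15:30, 16:15-16:45 (add 7h to convert from UTC-7).
Farrukh in UTC: 08:00-11:45, 16:45-17:00 (add 7h to convert from UTC-7).
Kavya in UTC: 08:00-12:00 (add 7h to convert from UTC-7).
Ben in UTC: 08:45-13:15, 16:45-17:00 (add 7h to convert from UTC-7).
Chen in UTC: 08:30-13:00, 16:45-17:00 (subtract 1h to convert from UTC+1).
Carol ∩ Farrukh: 09:00-11:45.
Carol ∩ Farrukh ∩ Kavya: 09:00-11:45.
Carol ∩ Farrukh ∩ Kavya ∩ Ben: 09:00-11:45.
Carol ∩ Farrukh ∩ Kavya ∩ Ben ∩ Chen: 09:00-11:45.
The first common window of at least 90 minutes is 09:00-11:45, so the earliest start is 09:00.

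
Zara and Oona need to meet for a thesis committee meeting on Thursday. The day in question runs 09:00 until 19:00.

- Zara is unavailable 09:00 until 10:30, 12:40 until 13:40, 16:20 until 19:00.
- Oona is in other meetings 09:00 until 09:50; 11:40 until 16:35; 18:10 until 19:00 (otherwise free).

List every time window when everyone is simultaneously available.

Zara free: 10:30-12:40, 13:40-16:20 (invert busy blocks within the working day).
Oona free: 09:50-11:40, 16:35-18:10 (invert busy blocks within the working day).
Zara ∩ Oona: 10:30-11:40.

10:30-11:40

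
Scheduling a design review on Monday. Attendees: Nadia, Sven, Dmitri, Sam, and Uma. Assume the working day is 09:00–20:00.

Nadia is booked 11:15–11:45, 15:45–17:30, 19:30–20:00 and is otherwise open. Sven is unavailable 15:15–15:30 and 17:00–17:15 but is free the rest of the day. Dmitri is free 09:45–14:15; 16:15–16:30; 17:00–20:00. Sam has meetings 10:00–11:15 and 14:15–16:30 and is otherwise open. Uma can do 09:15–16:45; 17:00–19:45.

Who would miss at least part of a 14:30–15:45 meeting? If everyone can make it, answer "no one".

Nadia free: 09:00-11:15, 11:45-15:45, 17:30-19:30 (invert busy blocks within the working day).
Sven free: 09:00-15:15, 15:30-17:00, 17:15-20:00 (invert busy blocks within the working day).
Dmitri free: 09:45-14:15, 16:15-16:30, 17:00-20:00.
Sam free: 09:00-10:00, 11:15-14:15, 16:30-20:00 (invert busy blocks within the working day).
Uma free: 09:15-16:45, 17:00-19:45.
Nadia: free for 14:30-15:45. Sven: not fully free for 14:30-15:45. Dmitri: not fully free for 14:30-15:45. Sam: not fully free for 14:30-15:45. Uma: free for 14:30-15:45.

Dmitri, Sam, Sven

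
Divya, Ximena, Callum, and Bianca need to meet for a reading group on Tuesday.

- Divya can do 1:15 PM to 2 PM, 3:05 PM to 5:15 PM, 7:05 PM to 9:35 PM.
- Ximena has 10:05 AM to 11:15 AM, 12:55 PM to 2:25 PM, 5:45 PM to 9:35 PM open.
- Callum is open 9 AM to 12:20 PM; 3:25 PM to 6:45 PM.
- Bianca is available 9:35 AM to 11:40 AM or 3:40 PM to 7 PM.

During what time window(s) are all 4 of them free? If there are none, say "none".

none

Divya ∩ Ximena: 13:15-14:00, 19:05-21:35.
Divya ∩ Ximena ∩ Callum: ∅.
Divya ∩ Ximena ∩ Callum ∩ Bianca: ∅.
There is no time when everyone is free.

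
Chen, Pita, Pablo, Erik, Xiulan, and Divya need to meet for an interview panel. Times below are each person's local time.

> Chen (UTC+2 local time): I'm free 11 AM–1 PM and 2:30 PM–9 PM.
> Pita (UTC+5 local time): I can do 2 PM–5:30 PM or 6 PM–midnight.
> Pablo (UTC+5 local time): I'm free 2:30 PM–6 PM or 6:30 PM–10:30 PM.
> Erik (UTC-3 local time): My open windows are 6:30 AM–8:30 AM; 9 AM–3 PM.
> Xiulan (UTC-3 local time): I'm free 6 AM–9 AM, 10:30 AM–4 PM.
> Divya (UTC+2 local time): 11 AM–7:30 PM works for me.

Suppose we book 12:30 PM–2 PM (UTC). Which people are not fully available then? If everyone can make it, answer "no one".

Pablo, Pita, Xiulan

Chen in UTC: 09:00-11:00, 12:30-19:00 (subtract 2h to convert from UTC+2).
Pita in UTC: 09:00-12:30, 13:00-19:00 (subtract 5h to convert from UTC+5).
Pablo in UTC: 09:30-13:00, 13:30-17:30 (subtract 5h to convert from UTC+5).
Erik in UTC: 09:30-11:30, 12:00-18:00 (add 3h to convert from UTC-3).
Xiulan in UTC: 09:00-12:00, 13:30-19:00 (add 3h to convert from UTC-3).
Divya in UTC: 09:00-17:30 (subtract 2h to convert from UTC+2).
Chen: free for 12:30-14:00. Pita: not fully free for 12:30-14:00. Pablo: not fully free for 12:30-14:00. Erik: free for 12:30-14:00. Xiulan: not fully free for 12:30-14:00. Divya: free for 12:30-14:00.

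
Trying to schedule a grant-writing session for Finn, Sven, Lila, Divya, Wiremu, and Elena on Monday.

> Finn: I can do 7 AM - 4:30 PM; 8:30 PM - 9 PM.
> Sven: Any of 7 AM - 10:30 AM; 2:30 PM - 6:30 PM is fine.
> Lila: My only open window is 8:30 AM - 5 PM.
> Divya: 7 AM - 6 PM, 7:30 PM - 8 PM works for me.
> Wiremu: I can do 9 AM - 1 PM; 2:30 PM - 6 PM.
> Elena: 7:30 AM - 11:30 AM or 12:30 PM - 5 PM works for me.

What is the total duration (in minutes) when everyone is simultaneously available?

Finn ∩ Sven: 07:00-10:30, 14:30-16:30.
Finn ∩ Sven ∩ Lila: 08:30-10:30, 14:30-16:30.
Finn ∩ Sven ∩ Lila ∩ Divya: 08:30-10:30, 14:30-16:30.
Finn ∩ Sven ∩ Lila ∩ Divya ∩ Wiremu: 09:00-10:30, 14:30-16:30.
Finn ∩ Sven ∩ Lila ∩ Divya ∩ Wiremu ∩ Elena: 09:00-10:30, 14:30-16:30.
So the common availability across everyone is 09:00-10:30, 14:30-16:30.
Summing the common windows: 90 + 120 = 210 minutes.

210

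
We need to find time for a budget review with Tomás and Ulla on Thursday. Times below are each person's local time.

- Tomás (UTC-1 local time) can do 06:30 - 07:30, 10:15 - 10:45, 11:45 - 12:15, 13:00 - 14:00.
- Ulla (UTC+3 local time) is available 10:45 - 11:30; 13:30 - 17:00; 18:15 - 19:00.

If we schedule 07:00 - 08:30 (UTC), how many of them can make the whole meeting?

Tomás in UTC: 07:30-08:30, 11:15-11:45, 12:45-13:15, 14:00-15:00 (add 1h to convert from UTC-1).
Ulla in UTC: 07:45-08:30, 10:30-14:00, 15:15-16:00 (subtract 3h to convert from UTC+3).
nobody can make the full 07:00-08:30 slot — that's 0.

0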